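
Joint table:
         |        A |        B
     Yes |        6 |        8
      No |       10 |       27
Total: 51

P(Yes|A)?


P(Yes|A) = 6/(6+10) = 6/16 = 3/8

P = 3/8 ≈ 37.50%


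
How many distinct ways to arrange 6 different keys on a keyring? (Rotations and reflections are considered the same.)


Free circular arrangements: rotations and reflections both identified.
(n-1)!/2 = 5!/2 = 120/2 = 60

60


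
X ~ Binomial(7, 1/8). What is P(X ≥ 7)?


P(X ≥ 7) = Σ P(X=i) for i=7..7
P(X=7) = 1/2097152
Sum = 1/2097152

P(X ≥ 7) = 1/2097152 ≈ 0.00%


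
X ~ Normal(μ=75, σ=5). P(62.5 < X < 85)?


z₁=(62.5-75)/5=-2.5, z₂=(85-75)/5=2.0
P = Φ(2.0) - Φ(-2.5) = 0.977250 - 0.006210 = 0.971040 ≈ 0.9710

P(62.5 < X < 85) ≈ 0.9710


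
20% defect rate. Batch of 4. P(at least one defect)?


P(all good) = (4/5)^4 = 256/625
P(≥1 defect) = 369/625

P = 369/625 ≈ 59.04%


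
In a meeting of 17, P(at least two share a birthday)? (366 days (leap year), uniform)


P(all different) = Π(366-i)/366 for i=0..16
= 0.685712
P(match) = 1 - 0.685712 = 0.314288

P ≈ 0.3143 ≈ 31.43%


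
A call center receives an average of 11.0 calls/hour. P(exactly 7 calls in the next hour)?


Poisson(λ=11.0): P(X=7) = e^(-λ)×λ^k/k!
= e^(-11.0) × 11.0^7 / 7!
≈ 1.670170079e-05 × 19487171 / 5040 ≈ 0.064577

P(X=7) ≈ 0.064577 ≈ 6.46%


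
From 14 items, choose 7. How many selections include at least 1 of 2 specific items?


Complement: C(14,7) - C(12,7) = 3432 - 792 = 2640

2640


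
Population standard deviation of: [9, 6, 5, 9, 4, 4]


Mean = 37/6
  (9-37/6)²=289/36
  (6-37/6)²=1/36
  (5-37/6)²=49/36
  (9-37/6)²=289/36
  (4-37/6)²=169/36
  (4-37/6)²=169/36
Σ(x-μ)² = 161/6
σ² = (161/6)/6 = 161/36

σ = √(161/36) ≈ 2.1148


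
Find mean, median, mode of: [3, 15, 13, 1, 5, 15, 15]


Sorted: [1, 3, 5, 13, 15, 15, 15]
Mean = 67/7
Median = 13
Freq: {3: 1, 15: 3, 13: 1, 1: 1, 5: 1}
Mode: [15]

Mean=67/7, Median=13, Mode=15


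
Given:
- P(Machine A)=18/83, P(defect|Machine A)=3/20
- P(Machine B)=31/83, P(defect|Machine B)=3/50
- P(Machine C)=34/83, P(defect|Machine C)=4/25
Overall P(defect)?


P(B) = Σ P(B|Aᵢ)×P(Aᵢ)
  3/20×18/83 = 27/830
  3/50×31/83 = 93/4150
  4/25×34/83 = 136/2075
Sum = 10/83

P(defect) = 10/83 ≈ 12.05%


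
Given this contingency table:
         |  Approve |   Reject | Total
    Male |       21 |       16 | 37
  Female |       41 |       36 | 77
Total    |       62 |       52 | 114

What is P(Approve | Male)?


P(Approve | Male) = 21/(21+16) = 21/37

P(Approve|Male) = 21/37 ≈ 56.76%


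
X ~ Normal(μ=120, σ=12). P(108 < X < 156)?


z₁=(108-120)/12=-1.0, z₂=(156-120)/12=3.0
P = Φ(3.0) - Φ(-1.0) = 0.998650 - 0.158655 = 0.839995 ≈ 0.8400

P(108 < X < 156) ≈ 0.8400


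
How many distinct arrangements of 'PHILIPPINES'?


Letters: 11, freq: {'P': 3, 'H': 1, 'I': 3, 'L': 1, 'N': 1, 'E': 1, 'S': 1}
11!/(3!×1!×3!×1!×1!×1!×1!) = 39916800/36 = 1108800

1108800


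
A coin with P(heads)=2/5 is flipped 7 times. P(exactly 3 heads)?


Binomial: P(X=3) = C(7,3)×p^3×(1-p)^4
= 35 × 8/125 × 81/625 = 4536/15625

P(X=3) = 4536/15625 ≈ 29.03%


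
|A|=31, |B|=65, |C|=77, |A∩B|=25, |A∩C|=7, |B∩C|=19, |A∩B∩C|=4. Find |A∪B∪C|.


|A∪B∪C| = 31+65+77-25-7-19+4 = 126

|A∪B∪C| = 126


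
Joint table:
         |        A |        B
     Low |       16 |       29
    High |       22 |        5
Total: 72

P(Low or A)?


P(Low∨A) = P(Low) + P(A) - P(Low∧A)
= (45 + 38 - 16)/72 = 67/72

P = 67/72 ≈ 93.06%


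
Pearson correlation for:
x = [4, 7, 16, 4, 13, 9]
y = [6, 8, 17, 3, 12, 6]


n=6, Σx=53, Σy=52, Σxy=574, Σx²=587, Σy²=578
r = (6×574 - 53×52)/√((6×587 - 53²)(6×578 - 52²))
= 688/√(713×764) = 688/√544732 ≈ 688/738.0596 ≈ 0.9322

r ≈ 0.9322


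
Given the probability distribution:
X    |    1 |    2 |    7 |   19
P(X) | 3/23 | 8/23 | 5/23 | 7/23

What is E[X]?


E[X] = Σ x·P(X=x)
= (1)×(3/23) + (2)×(8/23) + (7)×(5/23) + (19)×(7/23)
= 187/23

E[X] = 187/23


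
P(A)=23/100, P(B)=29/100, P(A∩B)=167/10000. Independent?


P(A)×P(B) = 667/10000
P(A∩B) = 167/10000
Not equal → NOT independent

No, not independent


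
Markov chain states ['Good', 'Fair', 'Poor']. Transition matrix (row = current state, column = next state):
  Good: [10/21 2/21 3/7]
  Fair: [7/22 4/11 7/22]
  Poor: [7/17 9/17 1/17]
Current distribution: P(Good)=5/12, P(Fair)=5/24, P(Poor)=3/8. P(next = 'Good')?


P(next=Good) = Σᵢ P(now=i)×P(i→Good)
= 5/12×10/21 + 5/24×7/22 + 3/8×7/17
= 25/126 + 35/528 + 21/136 = 79001/188496

P = 79001/188496 ≈ 0.4191


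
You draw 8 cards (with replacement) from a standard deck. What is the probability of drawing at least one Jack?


P(not a Jack) = 48/52 = 12/13
P(none in 8 draws) = (12/13)^8 = 429981696/815730721
P(≥1 Jack) = 1 - 429981696/815730721 = 385749025/815730721

P = 385749025/815730721 ≈ 47.29%


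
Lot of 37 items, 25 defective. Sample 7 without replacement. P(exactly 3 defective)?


Hypergeometric: C(25,3)×C(12,4)/C(37,7)
= 2300×495/10295472 = 8625/77996

P(X=3) = 8625/77996 ≈ 11.06%


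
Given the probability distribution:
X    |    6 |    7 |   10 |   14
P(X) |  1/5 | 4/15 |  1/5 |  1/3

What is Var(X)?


E[X] = 146/15
E[X²] = 528/5
Var(X) = E[X²] - (E[X])² = 528/5 - 21316/225 = 2444/225

Var(X) = 2444/225 ≈ 10.8622


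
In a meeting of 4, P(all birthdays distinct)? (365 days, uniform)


P(all different) = Π(365-i)/365 for i=0..3
= (365/365)×(364/365)×...×(362/365)
= 0.983644

P ≈ 0.9836 ≈ 98.36%


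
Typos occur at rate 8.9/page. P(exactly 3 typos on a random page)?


Poisson(λ=8.9): P(X=3) = e^(-λ)×λ^k/k!
= e^(-8.9) × 8.9^3 / 3!
≈ 0.0001363889265 × 704.969 / 6 ≈ 0.016025

P(X=3) ≈ 0.016025 ≈ 1.60%


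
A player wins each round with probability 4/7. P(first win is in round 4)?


Geometric: P(X=4) = (1-p)^(k-1)×p = (3/7)^3×4/7 = 108/2401

P(X=4) = 108/2401 ≈ 4.50%


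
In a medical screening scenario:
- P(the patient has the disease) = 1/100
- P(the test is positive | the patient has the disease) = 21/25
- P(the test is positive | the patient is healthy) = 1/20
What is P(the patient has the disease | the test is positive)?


Using Bayes' theorem:
P(A|B) = P(B|A)·P(A) / P(B)

P(the test is positive) = 21/25 × 1/100 + 1/20 × 99/100
= 21/2500 + 99/2000 = 579/10000

P(the patient has the disease|the test is positive) = (21/2500) / (579/10000) = 28/193

P(the patient has the disease|the test is positive) = 28/193 ≈ 14.51%


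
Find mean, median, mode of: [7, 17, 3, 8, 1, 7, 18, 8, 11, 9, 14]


Sorted: [1, 3, 7, 7, 8, 8, 9, 11, 14, 17, 18]
Mean = 103/11
Median = 8
Freq: {7: 2, 17: 1, 3: 1, 8: 2, 1: 1, 18: 1, 11: 1, 9: 1, 14: 1}
Mode: [7, 8]

Mean=103/11, Median=8, Mode=[7, 8]


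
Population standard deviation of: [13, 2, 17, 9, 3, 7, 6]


Mean = 57/7
  (13-57/7)²=1156/49
  (2-57/7)²=1849/49
  (17-57/7)²=3844/49
  (9-57/7)²=36/49
  (3-57/7)²=1296/49
  (7-57/7)²=64/49
  (6-57/7)²=225/49
Σ(x-μ)² = 1210/7
σ² = (1210/7)/7 = 1210/49

σ = √(1210/49) ≈ 4.9693


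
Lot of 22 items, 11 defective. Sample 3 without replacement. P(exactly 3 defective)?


Hypergeometric: C(11,3)×C(11,0)/C(22,3)
= 165×1/1540 = 3/28

P(X=3) = 3/28 ≈ 10.71%


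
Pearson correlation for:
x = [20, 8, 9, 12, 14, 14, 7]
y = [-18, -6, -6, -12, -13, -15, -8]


n=7, Σx=84, Σy=-78, Σxy=-1054, Σx²=1130, Σy²=998
r = (7×(-1054) - 84×(-78))/√((7×1130 - 84²)(7×998 - (-78)²))
= -826/√(854×902) = -826/√770308 ≈ -826/877.6719 ≈ -0.9411

r ≈ -0.9411


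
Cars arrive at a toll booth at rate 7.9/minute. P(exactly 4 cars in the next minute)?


Poisson(λ=7.9): P(X=4) = e^(-λ)×λ^k/k!
= e^(-7.9) × 7.9^4 / 4!
≈ 0.0003707435405 × 3895.0081 / 24 ≈ 0.060169

P(X=4) ≈ 0.060169 ≈ 6.02%


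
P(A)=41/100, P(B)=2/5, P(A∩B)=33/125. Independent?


P(A)×P(B) = 41/250
P(A∩B) = 33/125
Not equal → NOT independent

No, not independent


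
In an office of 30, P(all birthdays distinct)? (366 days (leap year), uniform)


P(all different) = Π(366-i)/366 for i=0..29
= (366/366)×(365/366)×...×(337/366)
= 0.294697

P ≈ 0.2947 ≈ 29.47%


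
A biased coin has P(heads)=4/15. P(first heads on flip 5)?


Geometric: P(X=5) = (1-p)^(k-1)×p = (11/15)^4×4/15 = 58564/759375

P(X=5) = 58564/759375 ≈ 7.71%


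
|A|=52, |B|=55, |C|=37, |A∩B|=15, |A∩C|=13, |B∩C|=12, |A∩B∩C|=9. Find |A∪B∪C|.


|A∪B∪C| = 52+55+37-15-13-12+9 = 113

|A∪B∪C| = 113


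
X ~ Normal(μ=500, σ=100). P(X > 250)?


z = (250-500)/100 = -2.5
P(X > 250) = 1 - P(Z ≤ -2.5) = 1 - 0.0062 = 0.9938

P(X > 250) ≈ 0.9938


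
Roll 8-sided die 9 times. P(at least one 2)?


P(no 2)^9 = (7/8)^9 = 40353607/134217728
P(≥1) = 1 - 40353607/134217728 = 93864121/134217728

P = 93864121/134217728 ≈ 69.93%


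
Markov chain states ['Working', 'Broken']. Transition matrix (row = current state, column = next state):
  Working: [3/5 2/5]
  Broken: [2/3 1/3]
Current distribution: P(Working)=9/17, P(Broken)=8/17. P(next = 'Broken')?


P(next=Broken) = Σᵢ P(now=i)×P(i→Broken)
= 9/17×2/5 + 8/17×1/3
= 18/85 + 8/51 = 94/255

P = 94/255 ≈ 0.3686


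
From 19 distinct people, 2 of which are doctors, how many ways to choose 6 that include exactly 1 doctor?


Choose 1 of the 2 doctors and 5 of the other 17 people:
C(2,1)×C(17,5) = 2×6188 = 12376

12376


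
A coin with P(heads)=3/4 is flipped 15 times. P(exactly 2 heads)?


Binomial: P(X=2) = C(15,2)×p^2×(1-p)^13
= 105 × 9/16 × 1/67108864 = 945/1073741824

P(X=2) = 945/1073741824 ≈ 0.00%


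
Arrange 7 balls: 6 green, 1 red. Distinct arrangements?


7!/(6!×1!) = 7

7


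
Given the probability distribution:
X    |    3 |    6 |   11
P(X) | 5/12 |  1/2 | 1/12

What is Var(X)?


E[X] = 31/6
E[X²] = 191/6
Var(X) = E[X²] - (E[X])² = 191/6 - 961/36 = 185/36

Var(X) = 185/36 ≈ 5.1389


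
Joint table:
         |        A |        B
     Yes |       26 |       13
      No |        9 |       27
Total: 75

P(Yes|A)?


P(Yes|A) = 26/(26+9) = 26/35

P = 26/35 ≈ 74.29%


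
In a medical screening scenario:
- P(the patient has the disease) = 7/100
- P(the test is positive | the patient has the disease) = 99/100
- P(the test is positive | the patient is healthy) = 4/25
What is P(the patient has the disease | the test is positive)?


Using Bayes' theorem:
P(A|B) = P(B|A)·P(A) / P(B)

P(the test is positive) = 99/100 × 7/100 + 4/25 × 93/100
= 693/10000 + 93/625 = 2181/10000

P(the patient has the disease|the test is positive) = (693/10000) / (2181/10000) = 231/727

P(the patient has the disease|the test is positive) = 231/727 ≈ 31.77%


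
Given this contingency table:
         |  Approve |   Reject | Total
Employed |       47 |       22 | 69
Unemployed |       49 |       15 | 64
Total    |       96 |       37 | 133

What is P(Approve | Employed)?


P(Approve | Employed) = 47/(47+22) = 47/69

P(Approve|Employed) = 47/69 ≈ 68.12%


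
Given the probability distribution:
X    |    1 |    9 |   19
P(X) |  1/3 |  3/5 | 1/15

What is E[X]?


E[X] = Σ x·P(X=x)
= (1)×(1/3) + (9)×(3/5) + (19)×(1/15)
= 7

E[X] = 7


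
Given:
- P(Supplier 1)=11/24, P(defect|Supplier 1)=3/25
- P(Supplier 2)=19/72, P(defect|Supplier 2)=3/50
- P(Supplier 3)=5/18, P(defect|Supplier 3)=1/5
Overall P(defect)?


P(B) = Σ P(B|Aᵢ)×P(Aᵢ)
  3/25×11/24 = 11/200
  3/50×19/72 = 19/1200
  1/5×5/18 = 1/18
Sum = 91/720

P(defect) = 91/720 ≈ 12.64%


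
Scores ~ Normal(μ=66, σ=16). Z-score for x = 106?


z = (x - μ)/σ = (106 - 66)/16 = 2.5

z = 2.5


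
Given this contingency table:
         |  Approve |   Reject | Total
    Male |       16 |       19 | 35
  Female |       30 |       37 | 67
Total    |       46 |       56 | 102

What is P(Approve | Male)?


P(Approve | Male) = 16/(16+19) = 16/35

P(Approve|Male) = 16/35 ≈ 45.71%


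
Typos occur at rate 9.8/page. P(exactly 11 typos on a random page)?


Poisson(λ=9.8): P(X=11) = e^(-λ)×λ^k/k!
= e^(-9.8) × 9.8^11 / 11!
≈ 5.545159943e-05 × 80073135075 / 39916800 ≈ 0.111236

P(X=11) ≈ 0.111236 ≈ 11.12%


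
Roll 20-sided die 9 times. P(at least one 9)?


P(no 9)^9 = (19/20)^9 = 322687697779/512000000000
P(≥1) = 1 - 322687697779/512000000000 = 189312302221/512000000000

P = 189312302221/512000000000 ≈ 36.98%


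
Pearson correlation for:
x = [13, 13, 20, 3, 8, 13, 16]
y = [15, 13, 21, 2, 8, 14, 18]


n=7, Σx=86, Σy=91, Σxy=1324, Σx²=1236, Σy²=1423
r = (7×1324 - 86×91)/√((7×1236 - 86²)(7×1423 - 91²))
= 1442/√(1256×1680) = 1442/√2110080 ≈ 1442/1452.6114 ≈ 0.9927

r ≈ 0.9927


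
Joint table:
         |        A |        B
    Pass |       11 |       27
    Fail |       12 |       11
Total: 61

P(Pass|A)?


P(Pass|A) = 11/(11+12) = 11/23

P = 11/23 ≈ 47.83%


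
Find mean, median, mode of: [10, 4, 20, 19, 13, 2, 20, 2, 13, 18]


Sorted: [2, 2, 4, 10, 13, 13, 18, 19, 20, 20]
Mean = 121/10
Median = 13
Freq: {10: 1, 4: 1, 20: 2, 19: 1, 13: 2, 2: 2, 18: 1}
Mode: [2, 13, 20]

Mean=121/10, Median=13, Mode=[2, 13, 20]


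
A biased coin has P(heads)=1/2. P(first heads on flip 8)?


Geometric: P(X=8) = (1-p)^(k-1)×p = (1/2)^7×1/2 = 1/256

P(X=8) = 1/256 ≈ 0.39%


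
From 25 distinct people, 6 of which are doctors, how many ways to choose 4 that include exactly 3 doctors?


Choose 3 of the 6 doctors and 1 of the other 19 people:
C(6,3)×C(19,1) = 20×19 = 380

380


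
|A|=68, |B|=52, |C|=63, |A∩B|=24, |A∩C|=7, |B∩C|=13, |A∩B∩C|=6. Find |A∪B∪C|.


|A∪B∪C| = 68+52+63-24-7-13+6 = 145

|A∪B∪C| = 145


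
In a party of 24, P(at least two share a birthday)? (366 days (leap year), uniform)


P(all different) = Π(366-i)/366 for i=0..23
= 0.462654
P(match) = 1 - 0.462654 = 0.537346

P ≈ 0.5373 ≈ 53.73%


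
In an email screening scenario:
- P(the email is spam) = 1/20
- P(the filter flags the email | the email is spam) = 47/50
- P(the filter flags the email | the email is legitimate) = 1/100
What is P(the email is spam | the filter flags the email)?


Using Bayes' theorem:
P(A|B) = P(B|A)·P(A) / P(B)

P(the filter flags the email) = 47/50 × 1/20 + 1/100 × 19/20
= 47/1000 + 19/2000 = 113/2000

P(the email is spam|the filter flags the email) = (47/1000) / (113/2000) = 94/113

P(the email is spam|the filter flags the email) = 94/113 ≈ 83.19%


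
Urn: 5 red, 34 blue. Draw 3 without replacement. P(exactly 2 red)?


Hypergeometric: C(5,2)×C(34,1)/C(39,3)
= 10×34/9139 = 340/9139

P(X=2) = 340/9139 ≈ 3.72%


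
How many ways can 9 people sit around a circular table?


Circular arrangements of 9 distinct objects: fix one position to break rotational symmetry.
(n-1)! = 8! = 40320

40320


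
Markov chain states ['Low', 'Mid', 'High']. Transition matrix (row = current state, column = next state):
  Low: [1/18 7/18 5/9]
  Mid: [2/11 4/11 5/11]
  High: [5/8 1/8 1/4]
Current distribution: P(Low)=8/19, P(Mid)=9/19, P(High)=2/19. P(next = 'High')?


P(next=High) = Σᵢ P(now=i)×P(i→High)
= 8/19×5/9 + 9/19×5/11 + 2/19×1/4
= 40/171 + 45/209 + 1/38 = 1789/3762

P = 1789/3762 ≈ 0.4755


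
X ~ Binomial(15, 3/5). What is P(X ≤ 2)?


P(X ≤ 2) = Σ P(X=i) for i=0..2
P(X=0) = 32768/30517578125
P(X=1) = 147456/6103515625
P(X=2) = 1548288/6103515625
Sum = 8511488/30517578125

P(X ≤ 2) = 8511488/30517578125 ≈ 0.03%


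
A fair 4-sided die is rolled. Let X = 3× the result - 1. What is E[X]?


E[die] = (1+4)/2 = 5/2
E[X] = 3×5/2 - 1 = 13/2

E[X] = 13/2


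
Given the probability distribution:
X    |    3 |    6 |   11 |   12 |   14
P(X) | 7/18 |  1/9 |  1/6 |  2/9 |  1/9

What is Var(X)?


E[X] = 71/9
E[X²] = 733/9
Var(X) = E[X²] - (E[X])² = 733/9 - 5041/81 = 1556/81

Var(X) = 1556/81 ≈ 19.2099


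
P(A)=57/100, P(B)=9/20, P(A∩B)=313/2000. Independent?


P(A)×P(B) = 513/2000
P(A∩B) = 313/2000
Not equal → NOT independent

No, not independent


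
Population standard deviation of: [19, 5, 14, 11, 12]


Mean = 61/5
  (19-61/5)²=1156/25
  (5-61/5)²=1296/25
  (14-61/5)²=81/25
  (11-61/5)²=36/25
  (12-61/5)²=1/25
Σ(x-μ)² = 514/5
σ² = (514/5)/5 = 514/25

σ = √(514/25) ≈ 4.5343


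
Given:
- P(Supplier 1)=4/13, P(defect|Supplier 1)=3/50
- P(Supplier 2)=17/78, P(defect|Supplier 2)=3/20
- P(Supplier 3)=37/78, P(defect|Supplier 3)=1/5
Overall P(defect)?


P(B) = Σ P(B|Aᵢ)×P(Aᵢ)
  3/50×4/13 = 6/325
  3/20×17/78 = 17/520
  1/5×37/78 = 37/390
Sum = 1139/7800

P(defect) = 1139/7800 ≈ 14.60%


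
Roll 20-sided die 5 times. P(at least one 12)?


P(no 12)^5 = (19/20)^5 = 2476099/3200000
P(≥1) = 1 - 2476099/3200000 = 723901/3200000

P = 723901/3200000 ≈ 22.62%


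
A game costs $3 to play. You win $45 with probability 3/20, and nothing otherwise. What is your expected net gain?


E[gain] = (45-3)×3/20 + (-3)×17/20
= 63/10 - 51/20 = 15/4

Expected net gain = $15/4 ≈ $3.75


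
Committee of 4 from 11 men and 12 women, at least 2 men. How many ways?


Count by #men:
  2M,2W: C(11,2)×C(12,2)=3630
  3M,1W: C(11,3)×C(12,1)=1980
  4M,0W: C(11,4)×C(12,0)=330
Total = 5940

5940


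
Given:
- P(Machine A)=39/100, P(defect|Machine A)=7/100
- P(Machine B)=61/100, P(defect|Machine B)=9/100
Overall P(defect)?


P(B) = Σ P(B|Aᵢ)×P(Aᵢ)
  7/100×39/100 = 273/10000
  9/100×61/100 = 549/10000
Sum = 411/5000

P(defect) = 411/5000 ≈ 8.22%


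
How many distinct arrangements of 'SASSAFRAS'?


Letters: 9, freq: {'S': 4, 'A': 3, 'F': 1, 'R': 1}
9!/(4!×3!×1!×1!) = 362880/144 = 2520

2520


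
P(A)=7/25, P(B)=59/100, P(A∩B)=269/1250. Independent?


P(A)×P(B) = 413/2500
P(A∩B) = 269/1250
Not equal → NOT independent

No, not independent


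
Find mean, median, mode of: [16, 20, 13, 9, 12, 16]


Sorted: [9, 12, 13, 16, 16, 20]
Mean = 86/6 = 43/3
Median = 29/2
Freq: {16: 2, 20: 1, 13: 1, 9: 1, 12: 1}
Mode: [16]

Mean=43/3, Median=29/2, Mode=16


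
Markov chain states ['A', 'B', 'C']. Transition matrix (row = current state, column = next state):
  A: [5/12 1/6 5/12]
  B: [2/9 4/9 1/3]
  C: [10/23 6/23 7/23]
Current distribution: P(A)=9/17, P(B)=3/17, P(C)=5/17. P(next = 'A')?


P(next=A) = Σᵢ P(now=i)×P(i→A)
= 9/17×5/12 + 3/17×2/9 + 5/17×10/23
= 15/68 + 2/51 + 50/391 = 107/276

P = 107/276 ≈ 0.3877


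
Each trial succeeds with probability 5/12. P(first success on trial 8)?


Geometric: P(X=8) = (1-p)^(k-1)×p = (7/12)^7×5/12 = 4117715/429981696

P(X=8) = 4117715/429981696 ≈ 0.96%


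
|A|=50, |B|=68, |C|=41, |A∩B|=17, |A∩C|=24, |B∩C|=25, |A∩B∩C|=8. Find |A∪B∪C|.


|A∪B∪C| = 50+68+41-17-24-25+8 = 101

|A∪B∪C| = 101


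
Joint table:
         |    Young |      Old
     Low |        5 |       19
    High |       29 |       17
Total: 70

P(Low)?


P(Low) = (5+19)/70 = 24/70 = 12/35

P(Low) = 12/35 ≈ 34.29%


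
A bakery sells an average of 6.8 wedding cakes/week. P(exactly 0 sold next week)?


Poisson(λ=6.8): P(X=0) = e^(-λ)×λ^k/k!
= e^(-6.8) × 6.8^0 / 0!
≈ 0.001113775148 × 1 / 1 ≈ 0.001114

P(X=0) ≈ 0.001114 ≈ 0.11%


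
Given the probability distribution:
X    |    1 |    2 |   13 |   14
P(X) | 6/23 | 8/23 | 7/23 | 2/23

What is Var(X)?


E[X] = 141/23
E[X²] = 1613/23
Var(X) = E[X²] - (E[X])² = 1613/23 - 19881/529 = 17218/529

Var(X) = 17218/529 ≈ 32.5482


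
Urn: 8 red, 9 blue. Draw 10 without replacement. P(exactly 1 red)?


Hypergeometric: C(8,1)×C(9,9)/C(17,10)
= 8×1/19448 = 1/2431

P(X=1) = 1/2431 ≈ 0.04%


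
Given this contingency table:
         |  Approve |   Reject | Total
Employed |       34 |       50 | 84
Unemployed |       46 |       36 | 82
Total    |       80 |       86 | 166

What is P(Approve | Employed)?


P(Approve | Employed) = 34/(34+50) = 34/84 = 17/42

P(Approve|Employed) = 17/42 ≈ 40.48%


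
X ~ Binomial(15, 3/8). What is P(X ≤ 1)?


P(X ≤ 1) = Σ P(X=i) for i=0..1
P(X=0) = 30517578125/35184372088832
P(X=1) = 274658203125/35184372088832
Sum = 152587890625/17592186044416

P(X ≤ 1) = 152587890625/17592186044416 ≈ 0.87%


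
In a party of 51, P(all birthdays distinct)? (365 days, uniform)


P(all different) = Π(365-i)/365 for i=0..50
= (365/365)×(364/365)×...×(315/365)
= 0.025568

P ≈ 0.0256 ≈ 2.56%


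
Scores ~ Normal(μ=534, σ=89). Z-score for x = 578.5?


z = (x - μ)/σ = (578.5 - 534)/89 = 0.5

z = 0.5


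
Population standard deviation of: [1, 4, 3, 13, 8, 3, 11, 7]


Mean = 50/8 = 25/4
  (1-25/4)²=441/16
  (4-25/4)²=81/16
  (3-25/4)²=169/16
  (13-25/4)²=729/16
  (8-25/4)²=49/16
  (3-25/4)²=169/16
  (11-25/4)²=361/16
  (7-25/4)²=9/16
Σ(x-μ)² = 251/2
σ² = (251/2)/8 = 251/16

σ = √(251/16) ≈ 3.9607


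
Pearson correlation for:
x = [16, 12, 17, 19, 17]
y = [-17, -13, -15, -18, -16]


n=5, Σx=81, Σy=-79, Σxy=-1297, Σx²=1339, Σy²=1263
r = (5×(-1297) - 81×(-79))/√((5×1339 - 81²)(5×1263 - (-79)²))
= -86/√(134×74) = -86/√9916 ≈ -86/99.5791 ≈ -0.8636

r ≈ -0.8636


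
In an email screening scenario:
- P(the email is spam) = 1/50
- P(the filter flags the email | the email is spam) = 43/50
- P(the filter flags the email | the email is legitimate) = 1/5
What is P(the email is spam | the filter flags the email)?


Using Bayes' theorem:
P(A|B) = P(B|A)·P(A) / P(B)

P(the filter flags the email) = 43/50 × 1/50 + 1/5 × 49/50
= 43/2500 + 49/250 = 533/2500

P(the email is spam|the filter flags the email) = (43/2500) / (533/2500) = 43/533

P(the email is spam|the filter flags the email) = 43/533 ≈ 8.07%


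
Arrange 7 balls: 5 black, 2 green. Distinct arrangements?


7!/(5!×2!) = 21

21


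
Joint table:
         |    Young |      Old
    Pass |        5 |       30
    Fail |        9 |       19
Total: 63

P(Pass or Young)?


P(Pass∨Young) = P(Pass) + P(Young) - P(Pass∧Young)
= (35 + 14 - 5)/63 = 44/63

P = 44/63 ≈ 69.84%


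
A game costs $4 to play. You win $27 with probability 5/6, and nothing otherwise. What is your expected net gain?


E[gain] = (27-4)×5/6 + (-4)×1/6
= 115/6 - 2/3 = 37/2

Expected net gain = $37/2 ≈ $18.50


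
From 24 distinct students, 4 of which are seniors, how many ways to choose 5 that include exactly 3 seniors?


Choose 3 of the 4 seniors and 2 of the other 20 students:
C(4,3)×C(20,2) = 4×190 = 760

760


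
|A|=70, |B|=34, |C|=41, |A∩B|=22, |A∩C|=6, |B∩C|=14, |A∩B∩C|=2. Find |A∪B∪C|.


|A∪B∪C| = 70+34+41-22-6-14+2 = 105

|A∪B∪C| = 105


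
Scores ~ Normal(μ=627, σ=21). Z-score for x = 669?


z = (x - μ)/σ = (669 - 627)/21 = 2.0

z = 2.0


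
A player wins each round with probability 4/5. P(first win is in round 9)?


Geometric: P(X=9) = (1-p)^(k-1)×p = (1/5)^8×4/5 = 4/1953125

P(X=9) = 4/1953125 ≈ 0.00%


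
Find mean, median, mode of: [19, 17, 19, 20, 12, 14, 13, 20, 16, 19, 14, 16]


Sorted: [12, 13, 14, 14, 16, 16, 17, 19, 19, 19, 20, 20]
Mean = 199/12
Median = 33/2
Freq: {19: 3, 17: 1, 20: 2, 12: 1, 14: 2, 13: 1, 16: 2}
Mode: [19]

Mean=199/12, Median=33/2, Mode=19


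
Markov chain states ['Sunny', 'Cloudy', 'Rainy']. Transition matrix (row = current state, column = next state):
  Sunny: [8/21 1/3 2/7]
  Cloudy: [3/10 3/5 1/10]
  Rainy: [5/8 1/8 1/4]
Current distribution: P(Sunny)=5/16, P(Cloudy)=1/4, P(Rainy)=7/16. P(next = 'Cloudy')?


P(next=Cloudy) = Σᵢ P(now=i)×P(i→Cloudy)
= 5/16×1/3 + 1/4×3/5 + 7/16×1/8
= 5/48 + 3/20 + 7/128 = 593/1920

P = 593/1920 ≈ 0.3089


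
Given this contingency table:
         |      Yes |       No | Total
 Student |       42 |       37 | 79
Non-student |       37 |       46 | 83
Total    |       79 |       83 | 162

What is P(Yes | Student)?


P(Yes | Student) = 42/(42+37) = 42/79

P(Yes|Student) = 42/79 ≈ 53.16%


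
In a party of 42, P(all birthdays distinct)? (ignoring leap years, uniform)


P(all different) = Π(365-i)/365 for i=0..41
= (365/365)×(364/365)×...×(324/365)
= 0.085970

P ≈ 0.0860 ≈ 8.60%


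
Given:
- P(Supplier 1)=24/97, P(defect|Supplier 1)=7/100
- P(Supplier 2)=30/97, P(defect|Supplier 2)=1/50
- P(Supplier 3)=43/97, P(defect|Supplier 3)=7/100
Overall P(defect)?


P(B) = Σ P(B|Aᵢ)×P(Aᵢ)
  7/100×24/97 = 42/2425
  1/50×30/97 = 3/485
  7/100×43/97 = 301/9700
Sum = 529/9700

P(defect) = 529/9700 ≈ 5.45%


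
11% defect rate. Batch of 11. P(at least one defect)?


P(all good) = (89/100)^11 = 2775173073766990340489/10000000000000000000000
P(≥1 defect) = 7224826926233009659511/10000000000000000000000

P = 7224826926233009659511/10000000000000000000000 ≈ 72.25%


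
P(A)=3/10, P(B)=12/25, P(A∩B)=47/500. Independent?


P(A)×P(B) = 18/125
P(A∩B) = 47/500
Not equal → NOT independent

No, not independent


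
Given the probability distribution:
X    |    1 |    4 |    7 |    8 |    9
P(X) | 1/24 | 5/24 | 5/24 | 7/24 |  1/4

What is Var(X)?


E[X] = 83/12
E[X²] = 105/2
Var(X) = E[X²] - (E[X])² = 105/2 - 6889/144 = 671/144

Var(X) = 671/144 ≈ 4.6597


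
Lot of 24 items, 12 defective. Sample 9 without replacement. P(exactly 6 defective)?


Hypergeometric: C(12,6)×C(12,3)/C(24,9)
= 924×220/1307504 = 1155/7429

P(X=6) = 1155/7429 ≈ 15.55%


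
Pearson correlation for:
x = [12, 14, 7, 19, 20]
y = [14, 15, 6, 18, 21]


n=5, Σx=72, Σy=74, Σxy=1182, Σx²=1150, Σy²=1222
r = (5×1182 - 72×74)/√((5×1150 - 72²)(5×1222 - 74²))
= 582/√(566×634) = 582/√358844 ≈ 582/599.0359 ≈ 0.9716

r ≈ 0.9716


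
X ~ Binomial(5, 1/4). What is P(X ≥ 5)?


P(X ≥ 5) = Σ P(X=i) for i=5..5
P(X=5) = 1/1024
Sum = 1/1024

P(X ≥ 5) = 1/1024 ≈ 0.10%


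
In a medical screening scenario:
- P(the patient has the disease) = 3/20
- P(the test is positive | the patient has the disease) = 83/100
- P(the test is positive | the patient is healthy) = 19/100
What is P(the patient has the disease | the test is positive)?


Using Bayes' theorem:
P(A|B) = P(B|A)·P(A) / P(B)

P(the test is positive) = 83/100 × 3/20 + 19/100 × 17/20
= 249/2000 + 323/2000 = 143/500

P(the patient has the disease|the test is positive) = (249/2000) / (143/500) = 249/572

P(the patient has the disease|the test is positive) = 249/572 ≈ 43.53%


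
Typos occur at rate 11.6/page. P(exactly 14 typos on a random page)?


Poisson(λ=11.6): P(X=14) = e^(-λ)×λ^k/k!
= e^(-11.6) × 11.6^14 / 14!
≈ 9.166087736e-06 × 7.98751798749e+14 / 87178291200 ≈ 0.083982

P(X=14) ≈ 0.083982 ≈ 8.40%


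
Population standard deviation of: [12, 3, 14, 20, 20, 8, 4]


Mean = 81/7
  (12-81/7)²=9/49
  (3-81/7)²=3600/49
  (14-81/7)²=289/49
  (20-81/7)²=3481/49
  (20-81/7)²=3481/49
  (8-81/7)²=625/49
  (4-81/7)²=2809/49
Σ(x-μ)² = 2042/7
σ² = (2042/7)/7 = 2042/49

σ = √(2042/49) ≈ 6.4555


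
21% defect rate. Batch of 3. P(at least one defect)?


P(all good) = (79/100)^3 = 493039/1000000
P(≥1 defect) = 506961/1000000

P = 506961/1000000 ≈ 50.70%


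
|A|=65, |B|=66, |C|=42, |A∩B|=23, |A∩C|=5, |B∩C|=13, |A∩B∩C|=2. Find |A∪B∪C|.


|A∪B∪C| = 65+66+42-23-5-13+2 = 134

|A∪B∪C| = 134


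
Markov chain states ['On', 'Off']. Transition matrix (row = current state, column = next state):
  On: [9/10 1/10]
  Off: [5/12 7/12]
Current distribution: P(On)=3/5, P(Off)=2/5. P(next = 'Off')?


P(next=Off) = Σᵢ P(now=i)×P(i→Off)
= 3/5×1/10 + 2/5×7/12
= 3/50 + 7/30 = 22/75

P = 22/75 ≈ 0.2933


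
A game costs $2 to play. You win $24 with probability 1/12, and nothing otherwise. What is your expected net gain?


E[gain] = (24-2)×1/12 + (-2)×11/12
= 11/6 - 11/6 = 0

Expected net gain = $0 ≈ $0.00


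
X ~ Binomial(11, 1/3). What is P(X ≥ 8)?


P(X ≥ 8) = Σ P(X=i) for i=8..11
P(X=8) = 440/59049
P(X=9) = 220/177147
P(X=10) = 22/177147
P(X=11) = 1/177147
Sum = 521/59049

P(X ≥ 8) = 521/59049 ≈ 0.88%


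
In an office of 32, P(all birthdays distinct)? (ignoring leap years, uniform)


P(all different) = Π(365-i)/365 for i=0..31
= (365/365)×(364/365)×...×(334/365)
= 0.246652

P ≈ 0.2467 ≈ 24.67%


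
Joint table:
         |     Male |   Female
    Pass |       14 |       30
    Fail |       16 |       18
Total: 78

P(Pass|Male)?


P(Pass|Male) = 14/(14+16) = 14/30 = 7/15

P = 7/15 ≈ 46.67%


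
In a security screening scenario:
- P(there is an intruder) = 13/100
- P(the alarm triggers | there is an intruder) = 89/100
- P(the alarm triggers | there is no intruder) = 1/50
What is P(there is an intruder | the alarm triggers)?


Using Bayes' theorem:
P(A|B) = P(B|A)·P(A) / P(B)

P(the alarm triggers) = 89/100 × 13/100 + 1/50 × 87/100
= 1157/10000 + 87/5000 = 1331/10000

P(there is an intruder|the alarm triggers) = (1157/10000) / (1331/10000) = 1157/1331

P(there is an intruder|the alarm triggers) = 1157/1331 ≈ 86.93%


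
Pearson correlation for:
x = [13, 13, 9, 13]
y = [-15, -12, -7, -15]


n=4, Σx=48, Σy=-49, Σxy=-609, Σx²=588, Σy²=643
r = (4×(-609) - 48×(-49))/√((4×588 - 48²)(4×643 - (-49)²))
= -84/√(48×171) = -84/√8208 ≈ -84/90.5980 ≈ -0.9272

r ≈ -0.9272


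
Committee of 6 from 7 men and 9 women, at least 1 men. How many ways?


Count by #men:
  1M,5W: C(7,1)×C(9,5)=882
  2M,4W: C(7,2)×C(9,4)=2646
  3M,3W: C(7,3)×C(9,3)=2940
  4M,2W: C(7,4)×C(9,2)=1260
  5M,1W: C(7,5)×C(9,1)=189
  6M,0W: C(7,6)×C(9,0)=7
Total = 7924

7924


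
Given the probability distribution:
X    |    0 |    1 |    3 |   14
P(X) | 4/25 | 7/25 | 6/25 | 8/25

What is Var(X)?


E[X] = 137/25
E[X²] = 1629/25
Var(X) = E[X²] - (E[X])² = 1629/25 - 18769/625 = 21956/625

Var(X) = 21956/625 ≈ 35.1296


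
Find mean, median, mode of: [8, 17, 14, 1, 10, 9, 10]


Sorted: [1, 8, 9, 10, 10, 14, 17]
Mean = 69/7
Median = 10
Freq: {8: 1, 17: 1, 14: 1, 1: 1, 10: 2, 9: 1}
Mode: [10]

Mean=69/7, Median=10, Mode=10


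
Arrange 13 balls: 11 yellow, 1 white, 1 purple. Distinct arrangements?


13!/(11!×1!×1!) = 156

156


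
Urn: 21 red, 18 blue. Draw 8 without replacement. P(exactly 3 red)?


Hypergeometric: C(21,3)×C(18,5)/C(39,8)
= 1330×8568/61523748 = 980/5291

P(X=3) = 980/5291 ≈ 18.52%


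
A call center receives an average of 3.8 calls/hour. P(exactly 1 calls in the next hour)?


Poisson(λ=3.8): P(X=1) = e^(-λ)×λ^k/k!
= e^(-3.8) × 3.8^1 / 1!
≈ 0.02237077186 × 3.8 / 1 ≈ 0.085009

P(X=1) ≈ 0.085009 ≈ 8.50%


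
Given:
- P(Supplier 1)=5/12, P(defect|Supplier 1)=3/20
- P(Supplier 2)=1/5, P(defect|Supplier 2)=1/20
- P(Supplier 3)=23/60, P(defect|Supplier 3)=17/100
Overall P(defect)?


P(B) = Σ P(B|Aᵢ)×P(Aᵢ)
  3/20×5/12 = 1/16
  1/20×1/5 = 1/100
  17/100×23/60 = 391/6000
Sum = 413/3000

P(defect) = 413/3000 ≈ 13.77%


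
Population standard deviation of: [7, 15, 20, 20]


Mean = 62/4 = 31/2
  (7-31/2)²=289/4
  (15-31/2)²=1/4
  (20-31/2)²=81/4
  (20-31/2)²=81/4
Σ(x-μ)² = 113
σ² = 113/4

σ = √(113/4) ≈ 5.3151


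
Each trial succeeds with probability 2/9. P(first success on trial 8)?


Geometric: P(X=8) = (1-p)^(k-1)×p = (7/9)^7×2/9 = 1647086/43046721

P(X=8) = 1647086/43046721 ≈ 3.83%


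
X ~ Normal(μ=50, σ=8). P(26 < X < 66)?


z₁=(26-50)/8=-3.0, z₂=(66-50)/8=2.0
P = Φ(2.0) - Φ(-3.0) = 0.977250 - 0.001350 = 0.975900 ≈ 0.9759

P(26 < X < 66) ≈ 0.9759


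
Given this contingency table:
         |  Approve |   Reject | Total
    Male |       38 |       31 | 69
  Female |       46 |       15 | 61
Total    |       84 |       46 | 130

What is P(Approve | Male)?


P(Approve | Male) = 38/(38+31) = 38/69

P(Approve|Male) = 38/69 ≈ 55.07%


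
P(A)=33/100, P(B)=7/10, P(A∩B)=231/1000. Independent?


P(A)×P(B) = 231/1000
P(A∩B) = 231/1000
Equal ✓ → Independent

Yes, independent


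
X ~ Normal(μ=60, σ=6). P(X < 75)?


z = (75-60)/6 = 2.5
P(Z < 2.5) = 0.9938

P(X < 75) ≈ 0.9938


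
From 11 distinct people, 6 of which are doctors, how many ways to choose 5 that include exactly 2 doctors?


Choose 2 of the 6 doctors and 3 of the other 5 people:
C(6,2)×C(5,3) = 15×10 = 150

150


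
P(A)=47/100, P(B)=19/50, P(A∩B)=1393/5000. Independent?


P(A)×P(B) = 893/5000
P(A∩B) = 1393/5000
Not equal → NOT independent

No, not independent


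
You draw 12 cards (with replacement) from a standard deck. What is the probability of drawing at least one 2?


P(not a 2) = 48/52 = 12/13
P(none in 12 draws) = (12/13)^12 = 8916100448256/23298085122481
P(≥1 2) = 1 - 8916100448256/23298085122481 = 14381984674225/23298085122481

P = 14381984674225/23298085122481 ≈ 61.73%


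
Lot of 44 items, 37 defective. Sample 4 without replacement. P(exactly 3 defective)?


Hypergeometric: C(37,3)×C(7,1)/C(44,4)
= 7770×7/135751 = 7770/19393

P(X=3) = 7770/19393 ≈ 40.07%


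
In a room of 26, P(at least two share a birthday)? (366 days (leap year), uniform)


P(all different) = Π(366-i)/366 for i=0..25
= 0.402786
P(match) = 1 - 0.402786 = 0.597214

P ≈ 0.5972 ≈ 59.72%


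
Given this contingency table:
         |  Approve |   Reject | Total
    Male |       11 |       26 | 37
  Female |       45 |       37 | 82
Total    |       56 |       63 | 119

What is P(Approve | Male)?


P(Approve | Male) = 11/(11+26) = 11/37

P(Approve|Male) = 11/37 ≈ 29.73%


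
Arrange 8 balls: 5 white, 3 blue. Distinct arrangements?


8!/(5!×3!) = 56

56


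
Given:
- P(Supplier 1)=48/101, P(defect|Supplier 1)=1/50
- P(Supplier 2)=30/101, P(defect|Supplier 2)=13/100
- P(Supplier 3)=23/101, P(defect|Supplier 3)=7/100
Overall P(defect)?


P(B) = Σ P(B|Aᵢ)×P(Aᵢ)
  1/50×48/101 = 24/2525
  13/100×30/101 = 39/1010
  7/100×23/101 = 161/10100
Sum = 647/10100

P(defect) = 647/10100 ≈ 6.41%


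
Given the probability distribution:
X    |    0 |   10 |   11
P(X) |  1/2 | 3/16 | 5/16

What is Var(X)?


E[X] = 85/16
E[X²] = 905/16
Var(X) = E[X²] - (E[X])² = 905/16 - 7225/256 = 7255/256

Var(X) = 7255/256 ≈ 28.3398


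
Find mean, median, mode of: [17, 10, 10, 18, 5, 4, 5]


Sorted: [4, 5, 5, 10, 10, 17, 18]
Mean = 69/7
Median = 10
Freq: {17: 1, 10: 2, 18: 1, 5: 2, 4: 1}
Mode: [5, 10]

Mean=69/7, Median=10, Mode=[5, 10]


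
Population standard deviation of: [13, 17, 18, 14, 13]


Mean = 75/5 = 15
  (13-15)²=4
  (17-15)²=4
  (18-15)²=9
  (14-15)²=1
  (13-15)²=4
Σ(x-μ)² = 22
σ² = 22/5

σ = √(22/5) ≈ 2.0976


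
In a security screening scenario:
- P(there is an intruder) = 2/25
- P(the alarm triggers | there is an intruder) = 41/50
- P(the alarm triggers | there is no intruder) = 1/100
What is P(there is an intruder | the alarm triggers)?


Using Bayes' theorem:
P(A|B) = P(B|A)·P(A) / P(B)

P(the alarm triggers) = 41/50 × 2/25 + 1/100 × 23/25
= 41/625 + 23/2500 = 187/2500

P(there is an intruder|the alarm triggers) = (41/625) / (187/2500) = 164/187

P(there is an intruder|the alarm triggers) = 164/187 ≈ 87.70%


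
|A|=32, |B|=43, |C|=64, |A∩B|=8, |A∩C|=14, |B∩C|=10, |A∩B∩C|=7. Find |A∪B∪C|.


|A∪B∪C| = 32+43+64-8-14-10+7 = 114

|A∪B∪C| = 114


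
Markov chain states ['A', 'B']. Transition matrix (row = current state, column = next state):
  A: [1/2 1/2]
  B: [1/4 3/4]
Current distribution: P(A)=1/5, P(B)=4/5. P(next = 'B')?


P(next=B) = Σᵢ P(now=i)×P(i→B)
= 1/5×1/2 + 4/5×3/4
= 1/10 + 3/5 = 7/10

P = 7/10 ≈ 0.7000


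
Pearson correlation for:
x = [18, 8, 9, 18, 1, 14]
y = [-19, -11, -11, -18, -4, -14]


n=6, Σx=68, Σy=-77, Σxy=-1053, Σx²=990, Σy²=1139
r = (6×(-1053) - 68×(-77))/√((6×990 - 68²)(6×1139 - (-77)²))
= -1082/√(1316×905) = -1082/√1190980 ≈ -1082/1091.3203 ≈ -0.9915

r ≈ -0.9915


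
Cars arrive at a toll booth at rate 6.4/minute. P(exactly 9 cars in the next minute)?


Poisson(λ=6.4): P(X=9) = e^(-λ)×λ^k/k!
= e^(-6.4) × 6.4^9 / 9!
≈ 0.001661557273 × 18014398.5095 / 362880 ≈ 0.082484

P(X=9) ≈ 0.082484 ≈ 8.25%


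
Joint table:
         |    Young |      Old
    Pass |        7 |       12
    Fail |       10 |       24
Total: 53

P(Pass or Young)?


P(Pass∨Young) = P(Pass) + P(Young) - P(Pass∧Young)
= (19 + 17 - 7)/53 = 29/53

P = 29/53 ≈ 54.72%


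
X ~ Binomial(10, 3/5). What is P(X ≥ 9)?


P(X ≥ 9) = Σ P(X=i) for i=9..10
P(X=9) = 78732/1953125
P(X=10) = 59049/9765625
Sum = 452709/9765625

P(X ≥ 9) = 452709/9765625 ≈ 4.64%


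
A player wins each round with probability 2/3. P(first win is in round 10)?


Geometric: P(X=10) = (1-p)^(k-1)×p = (1/3)^9×2/3 = 2/59049

P(X=10) = 2/59049 ≈ 0.00%


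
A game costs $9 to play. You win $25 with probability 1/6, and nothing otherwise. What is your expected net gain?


E[gain] = (25-9)×1/6 + (-9)×5/6
= 8/3 - 15/2 = -29/6

Expected net gain = $-29/6 ≈ $-4.83


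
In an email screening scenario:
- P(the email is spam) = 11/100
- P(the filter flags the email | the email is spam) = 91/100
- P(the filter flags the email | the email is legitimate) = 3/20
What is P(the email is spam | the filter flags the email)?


Using Bayes' theorem:
P(A|B) = P(B|A)·P(A) / P(B)

P(the filter flags the email) = 91/100 × 11/100 + 3/20 × 89/100
= 1001/10000 + 267/2000 = 146/625

P(the email is spam|the filter flags the email) = (1001/10000) / (146/625) = 1001/2336

P(the email is spam|the filter flags the email) = 1001/2336 ≈ 42.85%


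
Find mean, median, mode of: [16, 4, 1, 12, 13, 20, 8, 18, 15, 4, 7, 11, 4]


Sorted: [1, 4, 4, 4, 7, 8, 11, 12, 13, 15, 16, 18, 20]
Mean = 133/13
Median = 11
Freq: {16: 1, 4: 3, 1: 1, 12: 1, 13: 1, 20: 1, 8: 1, 18: 1, 15: 1, 7: 1, 11: 1}
Mode: [4]

Mean=133/13, Median=11, Mode=4


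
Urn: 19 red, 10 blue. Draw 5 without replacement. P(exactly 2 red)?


Hypergeometric: C(19,2)×C(10,3)/C(29,5)
= 171×120/118755 = 456/2639

P(X=2) = 456/2639 ≈ 17.28%


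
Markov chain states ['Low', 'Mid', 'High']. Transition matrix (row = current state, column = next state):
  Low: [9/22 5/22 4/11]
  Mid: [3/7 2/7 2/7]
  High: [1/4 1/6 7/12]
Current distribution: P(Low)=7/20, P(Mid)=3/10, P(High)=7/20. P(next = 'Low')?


P(next=Low) = Σᵢ P(now=i)×P(i→Low)
= 7/20×9/22 + 3/10×3/7 + 7/20×1/4
= 63/440 + 9/70 + 7/80 = 2213/6160

P = 2213/6160 ≈ 0.3593


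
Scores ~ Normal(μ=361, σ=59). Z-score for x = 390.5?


z = (x - μ)/σ = (390.5 - 361)/59 = 0.5

z = 0.5


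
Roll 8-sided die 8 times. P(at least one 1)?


P(no 1)^8 = (7/8)^8 = 5764801/16777216
P(≥1) = 1 - 5764801/16777216 = 11012415/16777216

P = 11012415/16777216 ≈ 65.64%


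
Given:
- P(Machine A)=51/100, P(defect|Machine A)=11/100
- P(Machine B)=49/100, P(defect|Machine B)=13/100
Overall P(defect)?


P(B) = Σ P(B|Aᵢ)×P(Aᵢ)
  11/100×51/100 = 561/10000
  13/100×49/100 = 637/10000
Sum = 599/5000

P(defect) = 599/5000 ≈ 11.98%


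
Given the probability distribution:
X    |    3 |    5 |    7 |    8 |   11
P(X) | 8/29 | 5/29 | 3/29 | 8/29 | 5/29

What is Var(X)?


E[X] = 189/29
E[X²] = 1461/29
Var(X) = E[X²] - (E[X])² = 1461/29 - 35721/841 = 6648/841

Var(X) = 6648/841 ≈ 7.9049


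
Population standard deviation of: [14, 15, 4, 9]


Mean = 42/4 = 21/2
  (14-21/2)²=49/4
  (15-21/2)²=81/4
  (4-21/2)²=169/4
  (9-21/2)²=9/4
Σ(x-μ)² = 77
σ² = 77/4

σ = √(77/4) ≈ 4.3875


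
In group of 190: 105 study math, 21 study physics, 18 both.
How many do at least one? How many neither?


|A∪B| = 105+21-18 = 108
Neither = 190-108 = 82

At least one: 108; Neither: 82
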